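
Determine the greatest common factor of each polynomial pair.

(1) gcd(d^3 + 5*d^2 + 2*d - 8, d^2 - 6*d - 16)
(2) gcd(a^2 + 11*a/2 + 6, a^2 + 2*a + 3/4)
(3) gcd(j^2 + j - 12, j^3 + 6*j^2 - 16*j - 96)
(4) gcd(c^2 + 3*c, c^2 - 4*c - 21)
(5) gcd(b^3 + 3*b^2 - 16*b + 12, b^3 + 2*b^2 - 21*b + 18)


(1) = d + 2
(2) = a + 3/2
(3) = gcd((j - 3)*(j + 4), (j - 4)*(j + 4)*(j + 6)) = j + 4
(4) = c + 3
(5) = gcd((b - 2)*(b - 1)*(b + 6), (b - 3)*(b - 1)*(b + 6)) = b^2 + 5*b - 6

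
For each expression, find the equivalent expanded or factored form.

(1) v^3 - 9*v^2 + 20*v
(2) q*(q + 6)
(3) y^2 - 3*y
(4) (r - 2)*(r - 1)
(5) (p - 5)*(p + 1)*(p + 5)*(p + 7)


(1) = v*(v - 5)*(v - 4)
(2) = q^2 + 6*q
(3) = y*(y - 3)
(4) = r^2 - 3*r + 2
(5) = p^4 + 8*p^3 - 18*p^2 - 200*p - 175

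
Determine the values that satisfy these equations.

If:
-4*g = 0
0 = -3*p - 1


Then:
g = 0
p = -1/3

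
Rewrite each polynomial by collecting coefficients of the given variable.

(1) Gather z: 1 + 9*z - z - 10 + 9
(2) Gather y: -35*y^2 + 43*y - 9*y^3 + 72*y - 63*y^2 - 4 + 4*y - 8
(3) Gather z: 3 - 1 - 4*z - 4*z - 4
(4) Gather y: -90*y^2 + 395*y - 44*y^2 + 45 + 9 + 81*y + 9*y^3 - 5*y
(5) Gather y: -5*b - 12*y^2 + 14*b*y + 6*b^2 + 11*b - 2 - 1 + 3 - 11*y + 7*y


(1) = 8*z
(2) = -9*y^3 - 98*y^2 + 119*y - 12
(3) = -8*z - 2
(4) = 9*y^3 - 134*y^2 + 471*y + 54
(5) = 6*b^2 + 6*b - 12*y^2 + y*(14*b - 4)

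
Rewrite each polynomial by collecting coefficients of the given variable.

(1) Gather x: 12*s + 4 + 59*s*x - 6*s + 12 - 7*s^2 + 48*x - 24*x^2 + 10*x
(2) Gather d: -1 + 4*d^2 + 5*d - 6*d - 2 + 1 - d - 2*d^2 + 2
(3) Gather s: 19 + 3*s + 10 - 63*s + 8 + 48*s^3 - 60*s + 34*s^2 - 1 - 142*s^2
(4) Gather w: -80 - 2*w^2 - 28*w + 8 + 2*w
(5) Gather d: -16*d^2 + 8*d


(1) = -7*s^2 + 6*s - 24*x^2 + x*(59*s + 58) + 16
(2) = 2*d^2 - 2*d
(3) = 48*s^3 - 108*s^2 - 120*s + 36
(4) = -2*w^2 - 26*w - 72
(5) = -16*d^2 + 8*d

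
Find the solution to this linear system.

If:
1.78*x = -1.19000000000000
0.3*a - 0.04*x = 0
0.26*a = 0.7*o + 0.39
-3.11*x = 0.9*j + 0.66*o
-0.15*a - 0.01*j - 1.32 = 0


Then:
No Solution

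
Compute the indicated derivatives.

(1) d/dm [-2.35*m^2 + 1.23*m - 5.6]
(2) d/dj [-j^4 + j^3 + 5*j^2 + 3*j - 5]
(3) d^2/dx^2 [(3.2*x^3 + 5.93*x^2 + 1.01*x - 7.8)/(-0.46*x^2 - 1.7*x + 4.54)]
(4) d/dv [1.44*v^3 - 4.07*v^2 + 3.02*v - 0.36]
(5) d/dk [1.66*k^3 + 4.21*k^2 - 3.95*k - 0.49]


(1) = 1.23 - 4.7*m
(2) = -4*j^3 + 3*j^2 + 10*j + 3
(3) = (-23.014672*x^3 + 83.783208*x^2 - 371.800824*x - 182.380896)/(0.097336*x^6 + 1.07916*x^5 + 1.106208*x^4 - 16.38868*x^3 - 10.917792*x^2 + 105.11916*x - 93.576664)
(4) = 4.32*v^2 - 8.14*v + 3.02
(5) = 4.98*k^2 + 8.42*k - 3.95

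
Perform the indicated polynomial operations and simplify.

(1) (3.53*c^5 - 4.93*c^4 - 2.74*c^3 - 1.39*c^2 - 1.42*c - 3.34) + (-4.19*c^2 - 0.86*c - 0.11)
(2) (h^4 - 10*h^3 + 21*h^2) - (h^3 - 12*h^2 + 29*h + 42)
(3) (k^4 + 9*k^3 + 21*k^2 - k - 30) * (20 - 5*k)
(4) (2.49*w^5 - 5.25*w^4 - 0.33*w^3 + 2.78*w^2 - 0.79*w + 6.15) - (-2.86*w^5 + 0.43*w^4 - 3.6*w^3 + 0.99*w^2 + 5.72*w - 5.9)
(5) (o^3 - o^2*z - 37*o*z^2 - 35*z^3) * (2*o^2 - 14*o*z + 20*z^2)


(1) = 3.53*c^5 - 4.93*c^4 - 2.74*c^3 - 5.58*c^2 - 2.28*c - 3.45
(2) = h^4 - 11*h^3 + 33*h^2 - 29*h - 42
(3) = -5*k^5 - 25*k^4 + 75*k^3 + 425*k^2 + 130*k - 600
(4) = 5.35*w^5 - 5.68*w^4 + 3.27*w^3 + 1.79*w^2 - 6.51*w + 12.05
(5) = 2*o^5 - 16*o^4*z - 40*o^3*z^2 + 428*o^2*z^3 - 250*o*z^4 - 700*z^5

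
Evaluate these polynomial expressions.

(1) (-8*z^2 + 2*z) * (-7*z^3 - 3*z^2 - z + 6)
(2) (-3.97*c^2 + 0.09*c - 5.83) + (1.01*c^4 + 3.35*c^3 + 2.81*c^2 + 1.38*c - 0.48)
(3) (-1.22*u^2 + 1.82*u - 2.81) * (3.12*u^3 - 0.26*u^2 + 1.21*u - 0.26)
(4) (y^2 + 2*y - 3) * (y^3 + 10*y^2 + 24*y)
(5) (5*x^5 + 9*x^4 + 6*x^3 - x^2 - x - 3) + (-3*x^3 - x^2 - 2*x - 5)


(1) = 56*z^5 + 10*z^4 + 2*z^3 - 50*z^2 + 12*z
(2) = 1.01*c^4 + 3.35*c^3 - 1.16*c^2 + 1.47*c - 6.31
(3) = -3.8064*u^5 + 5.9956*u^4 - 10.7166*u^3 + 3.25*u^2 - 3.8733*u + 0.7306
(4) = y^5 + 12*y^4 + 41*y^3 + 18*y^2 - 72*y
(5) = 5*x^5 + 9*x^4 + 3*x^3 - 2*x^2 - 3*x - 8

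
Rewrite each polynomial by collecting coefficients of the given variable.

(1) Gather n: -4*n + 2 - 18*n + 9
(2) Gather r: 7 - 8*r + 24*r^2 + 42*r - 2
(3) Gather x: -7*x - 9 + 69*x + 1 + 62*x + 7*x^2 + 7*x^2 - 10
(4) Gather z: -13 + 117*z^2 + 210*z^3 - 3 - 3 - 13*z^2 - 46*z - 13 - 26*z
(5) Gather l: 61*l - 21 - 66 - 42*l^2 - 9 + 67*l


(1) = 11 - 22*n
(2) = 24*r^2 + 34*r + 5
(3) = 14*x^2 + 124*x - 18
(4) = 210*z^3 + 104*z^2 - 72*z - 32
(5) = -42*l^2 + 128*l - 96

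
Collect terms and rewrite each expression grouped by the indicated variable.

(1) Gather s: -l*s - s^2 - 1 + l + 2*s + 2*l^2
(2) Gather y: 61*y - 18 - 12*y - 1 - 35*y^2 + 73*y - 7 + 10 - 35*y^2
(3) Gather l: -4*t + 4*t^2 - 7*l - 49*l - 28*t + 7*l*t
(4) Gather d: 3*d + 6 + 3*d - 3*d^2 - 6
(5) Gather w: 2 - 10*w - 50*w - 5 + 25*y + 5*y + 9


(1) = 2*l^2 + l - s^2 + s*(2 - l) - 1
(2) = -70*y^2 + 122*y - 16
(3) = l*(7*t - 56) + 4*t^2 - 32*t
(4) = -3*d^2 + 6*d
(5) = -60*w + 30*y + 6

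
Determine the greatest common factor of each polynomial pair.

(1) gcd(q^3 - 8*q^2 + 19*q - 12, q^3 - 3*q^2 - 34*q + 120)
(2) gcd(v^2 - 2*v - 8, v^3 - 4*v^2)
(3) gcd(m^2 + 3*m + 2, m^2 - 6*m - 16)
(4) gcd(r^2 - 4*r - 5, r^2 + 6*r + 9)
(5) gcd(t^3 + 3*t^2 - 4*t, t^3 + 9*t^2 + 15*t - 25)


(1) = q - 4
(2) = gcd((v - 4)*(v + 2), v^2*(v - 4)) = v - 4
(3) = m + 2
(4) = 1
(5) = gcd(t*(t - 1)*(t + 4), (t - 1)*(t + 5)^2) = t - 1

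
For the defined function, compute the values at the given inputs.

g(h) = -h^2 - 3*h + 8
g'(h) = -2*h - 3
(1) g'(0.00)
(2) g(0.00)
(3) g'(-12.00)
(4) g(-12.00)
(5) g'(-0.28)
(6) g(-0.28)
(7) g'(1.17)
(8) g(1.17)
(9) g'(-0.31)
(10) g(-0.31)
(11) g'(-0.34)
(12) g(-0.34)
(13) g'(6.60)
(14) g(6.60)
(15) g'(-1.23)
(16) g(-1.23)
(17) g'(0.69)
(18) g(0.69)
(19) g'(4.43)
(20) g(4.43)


(1) = -3.00
(2) = 8.00
(3) = 21.00
(4) = -100.00
(5) = -2.44
(6) = 8.76
(7) = -5.34
(8) = 3.12
(9) = -2.38
(10) = 8.83
(11) = -2.32
(12) = 8.90
(13) = -16.20
(14) = -55.36
(15) = -0.54
(16) = 10.18
(17) = -4.38
(18) = 5.45
(19) = -11.86
(20) = -24.91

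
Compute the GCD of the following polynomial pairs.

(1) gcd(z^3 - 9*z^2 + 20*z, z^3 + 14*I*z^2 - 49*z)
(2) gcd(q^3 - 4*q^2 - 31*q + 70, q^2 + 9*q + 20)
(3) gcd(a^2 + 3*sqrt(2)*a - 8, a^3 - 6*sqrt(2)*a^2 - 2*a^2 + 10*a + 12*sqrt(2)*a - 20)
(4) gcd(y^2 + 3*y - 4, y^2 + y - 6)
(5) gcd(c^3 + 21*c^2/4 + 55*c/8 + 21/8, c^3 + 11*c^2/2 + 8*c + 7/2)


(1) = gcd(z*(z - 5)*(z - 4), z*(z + 7*I)^2) = z
(2) = gcd((q - 7)*(q - 2)*(q + 5), (q + 4)*(q + 5)) = q + 5
(3) = gcd((a - sqrt(2))*(a + 4*sqrt(2)), (a - 2)*(a - 5*sqrt(2))*(a - sqrt(2))) = a - sqrt(2)
(4) = gcd((y - 1)*(y + 4), (y - 2)*(y + 3)) = 1
(5) = c^2 + 9*c/2 + 7/2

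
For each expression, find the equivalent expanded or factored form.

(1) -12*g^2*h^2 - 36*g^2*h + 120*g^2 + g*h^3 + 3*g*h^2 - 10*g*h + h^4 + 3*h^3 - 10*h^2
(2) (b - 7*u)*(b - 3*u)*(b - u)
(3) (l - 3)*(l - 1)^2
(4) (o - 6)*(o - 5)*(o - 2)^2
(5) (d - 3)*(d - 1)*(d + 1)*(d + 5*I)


(1) = (-3*g + h)*(4*g + h)*(h - 2)*(h + 5)
(2) = b^3 - 11*b^2*u + 31*b*u^2 - 21*u^3
(3) = l^3 - 5*l^2 + 7*l - 3
(4) = o^4 - 15*o^3 + 78*o^2 - 164*o + 120
(5) = d^4 - 3*d^3 + 5*I*d^3 - d^2 - 15*I*d^2 + 3*d - 5*I*d + 15*I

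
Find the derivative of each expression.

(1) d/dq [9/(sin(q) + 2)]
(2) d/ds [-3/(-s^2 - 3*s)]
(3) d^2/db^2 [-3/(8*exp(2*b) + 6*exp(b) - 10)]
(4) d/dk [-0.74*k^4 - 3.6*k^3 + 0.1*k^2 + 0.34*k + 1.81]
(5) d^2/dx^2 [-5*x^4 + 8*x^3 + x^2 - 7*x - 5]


(1) = -9*cos(q)/(sin(q) + 2)^2
(2) = 3*(-2*s - 3)/(s^2*(s + 3)^2)
(3) = 3*(-2*(8*exp(b) + 3)^2*exp(b) + (16*exp(b) + 3)*(4*exp(2*b) + 3*exp(b) - 5))*exp(b)/(2*(4*exp(2*b) + 3*exp(b) - 5)^3)
(4) = -2.96*k^3 - 10.8*k^2 + 0.2*k + 0.34
(5) = -60*x^2 + 48*x + 2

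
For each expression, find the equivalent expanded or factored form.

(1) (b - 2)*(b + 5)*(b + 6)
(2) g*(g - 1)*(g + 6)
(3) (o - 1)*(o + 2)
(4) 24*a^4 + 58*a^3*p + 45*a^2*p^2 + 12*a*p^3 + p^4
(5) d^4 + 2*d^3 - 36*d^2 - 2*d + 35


(1) = b^3 + 9*b^2 + 8*b - 60
(2) = g^3 + 5*g^2 - 6*g
(3) = o^2 + o - 2
(4) = (a + p)^2*(4*a + p)*(6*a + p)
(5) = (d - 5)*(d - 1)*(d + 1)*(d + 7)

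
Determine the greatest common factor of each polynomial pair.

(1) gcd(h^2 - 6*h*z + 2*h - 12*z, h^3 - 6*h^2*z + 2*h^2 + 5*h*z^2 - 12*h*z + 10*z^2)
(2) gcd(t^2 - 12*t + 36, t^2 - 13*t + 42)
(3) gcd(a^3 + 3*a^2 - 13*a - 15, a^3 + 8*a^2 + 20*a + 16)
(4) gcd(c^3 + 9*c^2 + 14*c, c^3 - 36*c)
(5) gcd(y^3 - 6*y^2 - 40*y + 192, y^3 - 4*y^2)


(1) = gcd((h + 2)*(h - 6*z), (h + 2)*(h - 5*z)*(h - z)) = h + 2
(2) = t - 6
(3) = 1
(4) = gcd(c*(c + 2)*(c + 7), c*(c - 6)*(c + 6)) = c
(5) = y - 4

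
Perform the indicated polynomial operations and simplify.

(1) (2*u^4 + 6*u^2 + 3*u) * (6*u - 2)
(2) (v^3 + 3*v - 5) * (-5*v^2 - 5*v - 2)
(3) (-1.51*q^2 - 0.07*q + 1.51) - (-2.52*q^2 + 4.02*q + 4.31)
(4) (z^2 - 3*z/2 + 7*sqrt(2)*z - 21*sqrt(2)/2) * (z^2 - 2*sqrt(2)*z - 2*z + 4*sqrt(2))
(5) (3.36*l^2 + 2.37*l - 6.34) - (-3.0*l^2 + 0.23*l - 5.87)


(1) = 12*u^5 - 4*u^4 + 36*u^3 + 6*u^2 - 6*u
(2) = -5*v^5 - 5*v^4 - 17*v^3 + 10*v^2 + 19*v + 10
(3) = 1.01*q^2 - 4.09*q - 2.8
(4) = z^4 - 7*z^3/2 + 5*sqrt(2)*z^3 - 25*z^2 - 35*sqrt(2)*z^2/2 + 15*sqrt(2)*z + 98*z - 84
(5) = 6.36*l^2 + 2.14*l - 0.47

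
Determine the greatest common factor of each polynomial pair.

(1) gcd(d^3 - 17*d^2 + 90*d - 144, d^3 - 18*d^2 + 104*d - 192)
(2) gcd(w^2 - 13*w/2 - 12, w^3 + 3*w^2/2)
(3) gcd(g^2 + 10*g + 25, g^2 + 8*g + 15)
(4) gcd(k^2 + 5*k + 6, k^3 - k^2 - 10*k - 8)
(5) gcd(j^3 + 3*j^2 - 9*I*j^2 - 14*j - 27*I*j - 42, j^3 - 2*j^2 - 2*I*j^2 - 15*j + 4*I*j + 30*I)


(1) = d^2 - 14*d + 48
(2) = w + 3/2
(3) = gcd((g + 5)^2, (g + 3)*(g + 5)) = g + 5
(4) = k + 2
(5) = j^2 + j*(3 - 2*I) - 6*I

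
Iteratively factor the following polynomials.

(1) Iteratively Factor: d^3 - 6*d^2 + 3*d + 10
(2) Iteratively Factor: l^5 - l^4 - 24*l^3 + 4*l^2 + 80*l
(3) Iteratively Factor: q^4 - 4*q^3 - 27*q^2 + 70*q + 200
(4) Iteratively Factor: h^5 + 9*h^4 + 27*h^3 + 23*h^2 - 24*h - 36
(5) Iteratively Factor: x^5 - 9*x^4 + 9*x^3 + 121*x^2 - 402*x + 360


(1) = (d + 1)*(d^2 - 7*d + 10) = (d - 2)*(d + 1)*(d - 5)
(2) = (l - 5)*(l^4 + 4*l^3 - 4*l^2 - 16*l) = (l - 5)*(l + 4)*(l^3 - 4*l) = (l - 5)*(l - 2)*(l + 4)*(l^2 + 2*l) = (l - 5)*(l - 2)*(l + 2)*(l + 4)*(l)
(3) = (q + 2)*(q^3 - 6*q^2 - 15*q + 100) = (q - 5)*(q + 2)*(q^2 - q - 20) = (q - 5)*(q + 2)*(q + 4)*(q - 5)
(4) = (h + 2)*(h^4 + 7*h^3 + 13*h^2 - 3*h - 18) = (h + 2)*(h + 3)*(h^3 + 4*h^2 + h - 6) = (h - 1)*(h + 2)*(h + 3)*(h^2 + 5*h + 6) = (h - 1)*(h + 2)*(h + 3)^2*(h + 2)
(5) = (x + 4)*(x^4 - 13*x^3 + 61*x^2 - 123*x + 90) = (x - 3)*(x + 4)*(x^3 - 10*x^2 + 31*x - 30) = (x - 5)*(x - 3)*(x + 4)*(x^2 - 5*x + 6) = (x - 5)*(x - 3)^2*(x + 4)*(x - 2)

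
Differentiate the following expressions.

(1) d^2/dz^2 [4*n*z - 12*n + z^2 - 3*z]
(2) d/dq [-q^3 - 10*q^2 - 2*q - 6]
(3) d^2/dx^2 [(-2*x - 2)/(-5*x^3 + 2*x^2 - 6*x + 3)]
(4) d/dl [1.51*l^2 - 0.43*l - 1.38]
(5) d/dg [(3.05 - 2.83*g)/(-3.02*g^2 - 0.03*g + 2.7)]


(1) = 2
(2) = -3*q^2 - 20*q - 2
(3) = 4*((x + 1)*(15*x^2 - 4*x + 6)^2 + (-15*x^2 + 4*x - (x + 1)*(15*x - 2) - 6)*(5*x^3 - 2*x^2 + 6*x - 3))/(5*x^3 - 2*x^2 + 6*x - 3)^3
(4) = 3.02*l - 0.43
(5) = (-8.5466*g^2 + 18.422*g - 7.5495)/(9.1204*g^4 + 0.1812*g^3 - 16.3071*g^2 - 0.162*g + 7.29)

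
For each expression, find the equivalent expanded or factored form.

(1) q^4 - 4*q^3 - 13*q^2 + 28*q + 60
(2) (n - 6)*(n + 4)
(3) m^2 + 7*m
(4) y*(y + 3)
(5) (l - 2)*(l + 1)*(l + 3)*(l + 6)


(1) = (q - 5)*(q - 3)*(q + 2)^2
(2) = n^2 - 2*n - 24
(3) = m*(m + 7)
(4) = y^2 + 3*y
(5) = l^4 + 8*l^3 + 7*l^2 - 36*l - 36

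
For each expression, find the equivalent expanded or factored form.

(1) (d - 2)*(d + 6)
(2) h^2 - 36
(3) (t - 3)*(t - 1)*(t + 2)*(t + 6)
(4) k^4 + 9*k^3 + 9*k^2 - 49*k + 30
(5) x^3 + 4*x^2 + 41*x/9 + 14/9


(1) = d^2 + 4*d - 12
(2) = (h - 6)*(h + 6)
(3) = t^4 + 4*t^3 - 17*t^2 - 24*t + 36
(4) = (k - 1)^2*(k + 5)*(k + 6)
(5) = (x + 2/3)*(x + 1)*(x + 7/3)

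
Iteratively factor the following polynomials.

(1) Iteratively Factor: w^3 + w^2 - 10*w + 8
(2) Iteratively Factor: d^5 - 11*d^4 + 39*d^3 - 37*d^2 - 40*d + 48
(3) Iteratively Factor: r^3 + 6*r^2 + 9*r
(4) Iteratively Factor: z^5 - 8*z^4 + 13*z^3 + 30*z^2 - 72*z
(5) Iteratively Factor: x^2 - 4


(1) = (w + 4)*(w^2 - 3*w + 2) = (w - 1)*(w + 4)*(w - 2)
(2) = (d - 3)*(d^4 - 8*d^3 + 15*d^2 + 8*d - 16) = (d - 4)*(d - 3)*(d^3 - 4*d^2 - d + 4) = (d - 4)*(d - 3)*(d - 1)*(d^2 - 3*d - 4) = (d - 4)*(d - 3)*(d - 1)*(d + 1)*(d - 4)
(3) = (r + 3)*(r^2 + 3*r) = (r + 3)^2*(r)
(4) = (z)*(z^4 - 8*z^3 + 13*z^2 + 30*z - 72) = z*(z - 4)*(z^3 - 4*z^2 - 3*z + 18) = z*(z - 4)*(z + 2)*(z^2 - 6*z + 9) = z*(z - 4)*(z - 3)*(z + 2)*(z - 3)
(5) = (x - 2)*(x + 2)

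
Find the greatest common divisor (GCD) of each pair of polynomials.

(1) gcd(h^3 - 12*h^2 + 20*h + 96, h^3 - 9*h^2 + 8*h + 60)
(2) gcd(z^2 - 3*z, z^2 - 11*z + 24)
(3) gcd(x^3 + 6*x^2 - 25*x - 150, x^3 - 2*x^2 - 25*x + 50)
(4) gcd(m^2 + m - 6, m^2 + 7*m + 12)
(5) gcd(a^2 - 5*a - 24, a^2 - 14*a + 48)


(1) = gcd((h - 8)*(h - 6)*(h + 2), (h - 6)*(h - 5)*(h + 2)) = h^2 - 4*h - 12
(2) = z - 3
(3) = gcd((x - 5)*(x + 5)*(x + 6), (x - 5)*(x - 2)*(x + 5)) = x^2 - 25
(4) = m + 3
(5) = a - 8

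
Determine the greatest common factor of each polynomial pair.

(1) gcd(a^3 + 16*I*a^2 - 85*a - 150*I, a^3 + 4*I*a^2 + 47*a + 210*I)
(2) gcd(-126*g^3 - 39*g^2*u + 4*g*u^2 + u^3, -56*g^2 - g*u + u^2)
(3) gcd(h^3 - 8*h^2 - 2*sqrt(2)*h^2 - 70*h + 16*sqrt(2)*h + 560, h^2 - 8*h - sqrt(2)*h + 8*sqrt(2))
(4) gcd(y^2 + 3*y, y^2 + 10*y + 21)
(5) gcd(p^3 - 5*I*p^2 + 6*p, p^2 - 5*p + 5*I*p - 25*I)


(1) = gcd((a + 5*I)^2*(a + 6*I), (a - 7*I)*(a + 5*I)*(a + 6*I)) = a^2 + 11*I*a - 30
(2) = 7*g + u
(3) = h - 8
(4) = gcd(y*(y + 3), (y + 3)*(y + 7)) = y + 3
(5) = gcd(p*(p - 6*I)*(p + I), (p - 5)*(p + 5*I)) = 1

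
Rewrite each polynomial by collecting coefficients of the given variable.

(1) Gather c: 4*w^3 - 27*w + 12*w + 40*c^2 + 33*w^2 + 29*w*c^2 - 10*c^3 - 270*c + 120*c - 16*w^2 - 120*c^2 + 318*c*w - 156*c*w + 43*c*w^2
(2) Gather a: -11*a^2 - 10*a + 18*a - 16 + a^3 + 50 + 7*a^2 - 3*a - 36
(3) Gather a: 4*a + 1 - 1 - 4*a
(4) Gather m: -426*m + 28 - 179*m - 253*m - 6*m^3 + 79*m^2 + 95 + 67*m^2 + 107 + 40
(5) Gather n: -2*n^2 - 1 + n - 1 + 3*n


(1) = -10*c^3 + c^2*(29*w - 80) + c*(43*w^2 + 162*w - 150) + 4*w^3 + 17*w^2 - 15*w
(2) = a^3 - 4*a^2 + 5*a - 2
(3) = 0
(4) = -6*m^3 + 146*m^2 - 858*m + 270
(5) = -2*n^2 + 4*n - 2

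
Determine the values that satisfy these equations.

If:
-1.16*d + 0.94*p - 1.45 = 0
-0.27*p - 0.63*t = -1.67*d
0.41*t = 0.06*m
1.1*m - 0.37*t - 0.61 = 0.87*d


Then:
d = 0.37
m = 0.89
p = 2.00
t = 0.13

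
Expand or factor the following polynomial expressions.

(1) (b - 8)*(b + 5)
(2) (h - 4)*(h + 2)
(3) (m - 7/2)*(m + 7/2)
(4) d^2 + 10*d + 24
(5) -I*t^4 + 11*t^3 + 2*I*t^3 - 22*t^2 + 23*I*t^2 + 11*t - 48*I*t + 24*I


(1) = b^2 - 3*b - 40
(2) = h^2 - 2*h - 8
(3) = m^2 - 49/4
(4) = (d + 4)*(d + 6)
(5) = (t - 1)*(t + 3*I)*(t + 8*I)*(-I*t + I)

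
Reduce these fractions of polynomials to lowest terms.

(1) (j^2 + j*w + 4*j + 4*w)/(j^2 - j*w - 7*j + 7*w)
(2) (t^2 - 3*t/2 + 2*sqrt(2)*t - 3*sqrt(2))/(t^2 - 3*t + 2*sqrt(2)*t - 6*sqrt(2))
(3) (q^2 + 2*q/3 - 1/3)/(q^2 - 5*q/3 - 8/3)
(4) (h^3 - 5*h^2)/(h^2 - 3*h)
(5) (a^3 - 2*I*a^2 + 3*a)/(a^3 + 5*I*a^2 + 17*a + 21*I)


(1) = (-j^2 - j*w - 4*j - 4*w)/(-j^2 + j*w + 7*j - 7*w)
(2) = (2*t - 3)/(2*t - 6)
(3) = (3*q - 1)/(3*q - 8)
(4) = (h^2 - 5*h)/(h - 3)
(5) = a/(a + 7*I)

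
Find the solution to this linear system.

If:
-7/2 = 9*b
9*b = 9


Then:
No Solution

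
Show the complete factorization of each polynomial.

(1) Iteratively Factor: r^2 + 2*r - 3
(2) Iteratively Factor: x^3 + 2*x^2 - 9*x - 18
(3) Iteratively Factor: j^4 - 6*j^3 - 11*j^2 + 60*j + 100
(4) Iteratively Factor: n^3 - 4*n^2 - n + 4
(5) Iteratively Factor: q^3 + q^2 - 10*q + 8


(1) = (r - 1)*(r + 3)
(2) = (x - 3)*(x^2 + 5*x + 6) = (x - 3)*(x + 2)*(x + 3)
(3) = (j - 5)*(j^3 - j^2 - 16*j - 20) = (j - 5)^2*(j^2 + 4*j + 4) = (j - 5)^2*(j + 2)*(j + 2)
(4) = (n - 1)*(n^2 - 3*n - 4) = (n - 4)*(n - 1)*(n + 1)
(5) = (q - 2)*(q^2 + 3*q - 4) = (q - 2)*(q - 1)*(q + 4)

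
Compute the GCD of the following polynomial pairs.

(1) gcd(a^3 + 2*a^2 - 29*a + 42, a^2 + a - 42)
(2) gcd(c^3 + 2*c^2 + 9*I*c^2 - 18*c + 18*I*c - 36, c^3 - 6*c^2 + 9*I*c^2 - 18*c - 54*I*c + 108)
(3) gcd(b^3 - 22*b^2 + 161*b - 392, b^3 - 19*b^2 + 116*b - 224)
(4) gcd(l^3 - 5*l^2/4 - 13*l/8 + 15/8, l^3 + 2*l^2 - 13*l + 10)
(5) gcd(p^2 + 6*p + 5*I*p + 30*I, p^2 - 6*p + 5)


(1) = gcd((a - 3)*(a - 2)*(a + 7), (a - 6)*(a + 7)) = a + 7
(2) = gcd((c + 2)*(c + 3*I)*(c + 6*I), (c - 6)*(c + 3*I)*(c + 6*I)) = c^2 + 9*I*c - 18
(3) = b^2 - 15*b + 56
(4) = l - 1
(5) = 1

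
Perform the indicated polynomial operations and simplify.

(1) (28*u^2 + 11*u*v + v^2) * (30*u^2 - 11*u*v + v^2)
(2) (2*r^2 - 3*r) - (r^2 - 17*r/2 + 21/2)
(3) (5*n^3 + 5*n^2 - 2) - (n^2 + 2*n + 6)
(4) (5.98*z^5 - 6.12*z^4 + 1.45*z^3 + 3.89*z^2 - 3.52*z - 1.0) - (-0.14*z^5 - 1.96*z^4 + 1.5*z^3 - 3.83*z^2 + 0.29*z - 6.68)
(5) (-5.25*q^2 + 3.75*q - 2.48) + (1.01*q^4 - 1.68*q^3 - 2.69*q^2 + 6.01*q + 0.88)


(1) = 840*u^4 + 22*u^3*v - 63*u^2*v^2 + v^4
(2) = r^2 + 11*r/2 - 21/2
(3) = 5*n^3 + 4*n^2 - 2*n - 8
(4) = 6.12*z^5 - 4.16*z^4 - 0.05*z^3 + 7.72*z^2 - 3.81*z + 5.68
(5) = 1.01*q^4 - 1.68*q^3 - 7.94*q^2 + 9.76*q - 1.6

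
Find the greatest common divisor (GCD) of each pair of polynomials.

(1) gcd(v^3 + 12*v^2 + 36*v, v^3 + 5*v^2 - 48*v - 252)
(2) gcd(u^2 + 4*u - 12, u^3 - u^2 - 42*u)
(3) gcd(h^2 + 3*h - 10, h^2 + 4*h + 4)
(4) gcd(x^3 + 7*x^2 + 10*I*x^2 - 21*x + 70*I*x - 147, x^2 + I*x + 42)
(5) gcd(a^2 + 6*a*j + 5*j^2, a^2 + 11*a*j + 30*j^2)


(1) = v^2 + 12*v + 36
(2) = gcd((u - 2)*(u + 6), u*(u - 7)*(u + 6)) = u + 6
(3) = gcd((h - 2)*(h + 5), (h + 2)^2) = 1
(4) = x + 7*I
(5) = a + 5*j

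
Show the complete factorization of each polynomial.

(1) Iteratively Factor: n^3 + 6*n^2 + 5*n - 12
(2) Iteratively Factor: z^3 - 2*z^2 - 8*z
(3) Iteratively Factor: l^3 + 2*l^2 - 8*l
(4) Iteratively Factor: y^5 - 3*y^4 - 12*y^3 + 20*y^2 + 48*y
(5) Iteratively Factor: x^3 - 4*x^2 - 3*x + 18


(1) = (n + 3)*(n^2 + 3*n - 4) = (n - 1)*(n + 3)*(n + 4)
(2) = (z - 4)*(z^2 + 2*z) = (z - 4)*(z + 2)*(z)
(3) = (l)*(l^2 + 2*l - 8) = l*(l + 4)*(l - 2)
(4) = (y + 2)*(y^4 - 5*y^3 - 2*y^2 + 24*y) = (y + 2)^2*(y^3 - 7*y^2 + 12*y) = (y - 4)*(y + 2)^2*(y^2 - 3*y) = (y - 4)*(y - 3)*(y + 2)^2*(y)
(5) = (x - 3)*(x^2 - x - 6) = (x - 3)^2*(x + 2)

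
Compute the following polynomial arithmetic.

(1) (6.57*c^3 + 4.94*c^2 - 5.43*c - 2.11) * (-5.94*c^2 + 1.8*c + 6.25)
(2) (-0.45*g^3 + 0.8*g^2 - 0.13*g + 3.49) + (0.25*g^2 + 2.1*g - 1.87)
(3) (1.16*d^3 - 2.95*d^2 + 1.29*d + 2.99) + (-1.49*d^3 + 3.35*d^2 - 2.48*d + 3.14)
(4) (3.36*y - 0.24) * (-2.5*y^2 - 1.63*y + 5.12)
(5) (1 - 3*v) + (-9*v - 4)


(1) = -39.0258*c^5 - 17.5176*c^4 + 82.2087*c^3 + 33.6344*c^2 - 37.7355*c - 13.1875
(2) = -0.45*g^3 + 1.05*g^2 + 1.97*g + 1.62
(3) = -0.33*d^3 + 0.4*d^2 - 1.19*d + 6.13
(4) = -8.4*y^3 - 4.8768*y^2 + 17.5944*y - 1.2288
(5) = -12*v - 3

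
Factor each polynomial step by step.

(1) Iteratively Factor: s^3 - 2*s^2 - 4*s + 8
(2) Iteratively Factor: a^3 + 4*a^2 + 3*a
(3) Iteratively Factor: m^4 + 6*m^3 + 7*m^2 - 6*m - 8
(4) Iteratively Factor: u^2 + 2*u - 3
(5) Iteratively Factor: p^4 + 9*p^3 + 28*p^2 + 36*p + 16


(1) = (s - 2)*(s^2 - 4) = (s - 2)^2*(s + 2)
(2) = (a)*(a^2 + 4*a + 3) = a*(a + 1)*(a + 3)
(3) = (m - 1)*(m^3 + 7*m^2 + 14*m + 8) = (m - 1)*(m + 2)*(m^2 + 5*m + 4) = (m - 1)*(m + 1)*(m + 2)*(m + 4)
(4) = (u - 1)*(u + 3)
(5) = (p + 2)*(p^3 + 7*p^2 + 14*p + 8) = (p + 2)^2*(p^2 + 5*p + 4) = (p + 2)^2*(p + 4)*(p + 1)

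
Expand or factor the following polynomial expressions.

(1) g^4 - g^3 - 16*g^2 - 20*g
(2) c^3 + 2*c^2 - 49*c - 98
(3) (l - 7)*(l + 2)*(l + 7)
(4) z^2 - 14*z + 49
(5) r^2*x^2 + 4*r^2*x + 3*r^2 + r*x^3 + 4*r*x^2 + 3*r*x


(1) = g*(g - 5)*(g + 2)^2
(2) = (c - 7)*(c + 2)*(c + 7)
(3) = l^3 + 2*l^2 - 49*l - 98
(4) = (z - 7)^2
(5) = (r + x)*(x + 3)*(r*x + r)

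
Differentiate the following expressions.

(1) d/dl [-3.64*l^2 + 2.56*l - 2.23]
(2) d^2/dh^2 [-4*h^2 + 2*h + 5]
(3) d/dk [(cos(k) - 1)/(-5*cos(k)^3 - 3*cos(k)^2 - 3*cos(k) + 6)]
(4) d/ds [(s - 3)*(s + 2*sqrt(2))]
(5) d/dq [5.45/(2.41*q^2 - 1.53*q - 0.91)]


(1) = 2.56 - 7.28*l
(2) = -8
(3) = 16*(sin(2*k)/2 + 3*sin(3*k) - 5*sin(4*k)/4)/(27*cos(k) + 6*cos(2*k) + 5*cos(3*k) - 18)^2
(4) = 2*s - 3 + 2*sqrt(2)
(5) = (8.3385 - 26.269*q)/(-2.41*q^2 + 1.53*q + 0.91)^2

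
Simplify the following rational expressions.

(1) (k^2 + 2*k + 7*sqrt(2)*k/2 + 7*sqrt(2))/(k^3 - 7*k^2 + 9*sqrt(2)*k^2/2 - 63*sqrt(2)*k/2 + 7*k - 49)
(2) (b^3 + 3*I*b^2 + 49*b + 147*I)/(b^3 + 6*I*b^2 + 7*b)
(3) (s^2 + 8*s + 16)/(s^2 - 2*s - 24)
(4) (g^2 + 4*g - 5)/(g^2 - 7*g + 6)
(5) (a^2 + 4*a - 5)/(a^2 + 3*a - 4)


(1) = (4*k + 8)/(4*k^2 + k*(-28 + 4*sqrt(2)) - 28*sqrt(2))
(2) = (b^2 - 4*I*b + 21)/(b^2 - I*b)
(3) = (s + 4)/(s - 6)
(4) = (g + 5)/(g - 6)
(5) = (a + 5)/(a + 4)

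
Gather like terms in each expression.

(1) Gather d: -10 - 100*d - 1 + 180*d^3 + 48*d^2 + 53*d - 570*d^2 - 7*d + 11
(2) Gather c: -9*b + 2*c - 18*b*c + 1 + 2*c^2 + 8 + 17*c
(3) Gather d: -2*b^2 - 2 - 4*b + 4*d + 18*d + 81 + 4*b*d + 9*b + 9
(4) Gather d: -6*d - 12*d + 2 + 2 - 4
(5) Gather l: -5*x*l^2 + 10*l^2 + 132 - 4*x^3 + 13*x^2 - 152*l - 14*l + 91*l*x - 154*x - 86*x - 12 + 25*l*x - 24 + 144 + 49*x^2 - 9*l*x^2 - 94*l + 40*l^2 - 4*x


(1) = 180*d^3 - 522*d^2 - 54*d
(2) = -9*b + 2*c^2 + c*(19 - 18*b) + 9
(3) = -2*b^2 + 5*b + d*(4*b + 22) + 88
(4) = -18*d
(5) = l^2*(50 - 5*x) + l*(-9*x^2 + 116*x - 260) - 4*x^3 + 62*x^2 - 244*x + 240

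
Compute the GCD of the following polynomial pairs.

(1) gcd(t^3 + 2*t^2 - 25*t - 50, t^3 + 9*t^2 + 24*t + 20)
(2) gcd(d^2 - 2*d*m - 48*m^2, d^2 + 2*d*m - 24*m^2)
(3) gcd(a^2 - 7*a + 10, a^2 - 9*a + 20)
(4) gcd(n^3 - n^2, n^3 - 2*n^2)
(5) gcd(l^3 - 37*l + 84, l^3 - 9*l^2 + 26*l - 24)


(1) = gcd((t - 5)*(t + 2)*(t + 5), (t + 2)^2*(t + 5)) = t^2 + 7*t + 10
(2) = gcd((d - 8*m)*(d + 6*m), (d - 4*m)*(d + 6*m)) = d + 6*m
(3) = gcd((a - 5)*(a - 2), (a - 5)*(a - 4)) = a - 5
(4) = gcd(n^2*(n - 1), n^2*(n - 2)) = n^2
(5) = l^2 - 7*l + 12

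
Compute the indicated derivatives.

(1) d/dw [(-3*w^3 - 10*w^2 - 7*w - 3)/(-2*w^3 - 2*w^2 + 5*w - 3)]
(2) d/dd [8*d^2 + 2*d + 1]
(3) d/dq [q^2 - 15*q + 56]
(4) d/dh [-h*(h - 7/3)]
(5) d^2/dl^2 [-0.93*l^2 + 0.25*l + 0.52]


(1) = (-14*w^4 - 58*w^3 - 55*w^2 + 48*w + 36)/(4*w^6 + 8*w^5 - 16*w^4 - 8*w^3 + 37*w^2 - 30*w + 9)
(2) = 16*d + 2
(3) = 2*q - 15
(4) = 7/3 - 2*h
(5) = -1.86000000000000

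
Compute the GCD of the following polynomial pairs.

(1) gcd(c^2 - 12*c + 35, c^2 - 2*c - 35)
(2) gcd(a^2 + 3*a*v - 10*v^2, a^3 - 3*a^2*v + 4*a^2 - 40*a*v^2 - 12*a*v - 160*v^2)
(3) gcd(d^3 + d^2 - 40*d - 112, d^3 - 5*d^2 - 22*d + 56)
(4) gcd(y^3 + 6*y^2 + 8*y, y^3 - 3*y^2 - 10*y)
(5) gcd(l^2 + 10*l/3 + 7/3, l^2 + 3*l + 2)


(1) = c - 7
(2) = a + 5*v
(3) = gcd((d - 7)*(d + 4)^2, (d - 7)*(d - 2)*(d + 4)) = d^2 - 3*d - 28
(4) = y^2 + 2*y
(5) = l + 1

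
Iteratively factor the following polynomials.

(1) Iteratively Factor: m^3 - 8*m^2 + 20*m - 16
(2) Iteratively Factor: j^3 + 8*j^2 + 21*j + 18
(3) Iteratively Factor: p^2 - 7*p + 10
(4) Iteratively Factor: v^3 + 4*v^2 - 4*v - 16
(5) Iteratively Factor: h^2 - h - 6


(1) = (m - 4)*(m^2 - 4*m + 4) = (m - 4)*(m - 2)*(m - 2)
(2) = (j + 3)*(j^2 + 5*j + 6) = (j + 3)^2*(j + 2)
(3) = (p - 2)*(p - 5)
(4) = (v + 2)*(v^2 + 2*v - 8) = (v + 2)*(v + 4)*(v - 2)
(5) = (h + 2)*(h - 3)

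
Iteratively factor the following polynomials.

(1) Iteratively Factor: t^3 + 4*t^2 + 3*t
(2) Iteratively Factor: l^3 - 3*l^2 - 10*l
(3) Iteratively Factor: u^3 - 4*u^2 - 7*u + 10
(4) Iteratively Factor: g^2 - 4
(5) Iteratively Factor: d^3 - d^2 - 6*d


(1) = (t)*(t^2 + 4*t + 3) = t*(t + 3)*(t + 1)
(2) = (l)*(l^2 - 3*l - 10) = l*(l - 5)*(l + 2)
(3) = (u - 1)*(u^2 - 3*u - 10) = (u - 5)*(u - 1)*(u + 2)
(4) = (g - 2)*(g + 2)
(5) = (d + 2)*(d^2 - 3*d) = d*(d + 2)*(d - 3)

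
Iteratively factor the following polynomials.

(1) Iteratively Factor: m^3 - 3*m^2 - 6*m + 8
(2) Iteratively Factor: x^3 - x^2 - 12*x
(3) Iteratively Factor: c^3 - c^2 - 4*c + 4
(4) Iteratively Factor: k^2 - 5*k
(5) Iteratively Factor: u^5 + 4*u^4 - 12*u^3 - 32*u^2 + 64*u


(1) = (m - 1)*(m^2 - 2*m - 8) = (m - 4)*(m - 1)*(m + 2)
(2) = (x)*(x^2 - x - 12) = x*(x - 4)*(x + 3)
(3) = (c + 2)*(c^2 - 3*c + 2) = (c - 2)*(c + 2)*(c - 1)
(4) = (k)*(k - 5)
(5) = (u)*(u^4 + 4*u^3 - 12*u^2 - 32*u + 64) = u*(u - 2)*(u^3 + 6*u^2 - 32) = u*(u - 2)*(u + 4)*(u^2 + 2*u - 8) = u*(u - 2)*(u + 4)^2*(u - 2)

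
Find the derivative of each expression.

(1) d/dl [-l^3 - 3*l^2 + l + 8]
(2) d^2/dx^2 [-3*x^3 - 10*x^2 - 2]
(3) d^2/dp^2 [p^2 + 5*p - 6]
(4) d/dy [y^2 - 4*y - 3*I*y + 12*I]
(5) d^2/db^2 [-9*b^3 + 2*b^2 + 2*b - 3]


(1) = -3*l^2 - 6*l + 1
(2) = -18*x - 20
(3) = 2
(4) = 2*y - 4 - 3*I
(5) = 4 - 54*b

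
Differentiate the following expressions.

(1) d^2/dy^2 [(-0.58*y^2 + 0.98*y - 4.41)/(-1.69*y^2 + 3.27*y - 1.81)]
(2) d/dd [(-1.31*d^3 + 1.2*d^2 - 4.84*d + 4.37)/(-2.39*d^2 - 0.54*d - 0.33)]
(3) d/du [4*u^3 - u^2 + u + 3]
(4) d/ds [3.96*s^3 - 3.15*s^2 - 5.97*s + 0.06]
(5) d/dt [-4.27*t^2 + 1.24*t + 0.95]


(1) = (0.812552*y^3 + 64.927434*y^2 - 128.239566*y + 59.531504)/(4.826809*y^6 - 28.018341*y^5 + 69.721626*y^4 - 94.981401*y^3 + 74.672274*y^2 - 32.138541*y + 5.929741)
(2) = (3.1309*d^4 + 1.4148*d^3 - 10.9187*d^2 + 20.0966*d + 3.957)/(5.7121*d^4 + 2.5812*d^3 + 1.869*d^2 + 0.3564*d + 0.1089)
(3) = 12*u^2 - 2*u + 1
(4) = 11.88*s^2 - 6.3*s - 5.97
(5) = 1.24 - 8.54*t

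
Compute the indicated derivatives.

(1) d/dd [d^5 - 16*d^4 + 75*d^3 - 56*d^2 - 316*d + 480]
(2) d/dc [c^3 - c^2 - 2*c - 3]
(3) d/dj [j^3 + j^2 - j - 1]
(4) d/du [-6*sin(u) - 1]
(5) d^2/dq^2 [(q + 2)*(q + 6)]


(1) = 5*d^4 - 64*d^3 + 225*d^2 - 112*d - 316
(2) = 3*c^2 - 2*c - 2
(3) = 3*j^2 + 2*j - 1
(4) = -6*cos(u)
(5) = 2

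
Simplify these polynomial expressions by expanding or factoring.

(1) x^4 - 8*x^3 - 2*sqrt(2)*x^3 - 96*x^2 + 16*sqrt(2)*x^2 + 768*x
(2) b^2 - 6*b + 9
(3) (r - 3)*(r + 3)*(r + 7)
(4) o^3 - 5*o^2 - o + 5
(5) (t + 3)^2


(1) = x*(x - 8)*(x - 8*sqrt(2))*(x + 6*sqrt(2))
(2) = (b - 3)^2
(3) = r^3 + 7*r^2 - 9*r - 63
(4) = (o - 5)*(o - 1)*(o + 1)
(5) = t^2 + 6*t + 9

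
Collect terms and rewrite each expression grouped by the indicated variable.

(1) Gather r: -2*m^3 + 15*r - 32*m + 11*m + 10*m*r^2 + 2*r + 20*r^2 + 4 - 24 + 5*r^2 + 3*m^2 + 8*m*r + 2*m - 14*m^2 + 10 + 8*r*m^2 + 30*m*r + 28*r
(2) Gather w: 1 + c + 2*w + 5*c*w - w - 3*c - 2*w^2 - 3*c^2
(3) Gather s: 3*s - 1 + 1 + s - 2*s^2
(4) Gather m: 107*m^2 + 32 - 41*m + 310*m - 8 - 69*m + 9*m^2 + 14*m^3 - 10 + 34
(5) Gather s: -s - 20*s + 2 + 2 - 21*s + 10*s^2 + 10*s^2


(1) = -2*m^3 - 11*m^2 - 19*m + r^2*(10*m + 25) + r*(8*m^2 + 38*m + 45) - 10
(2) = -3*c^2 - 2*c - 2*w^2 + w*(5*c + 1) + 1
(3) = -2*s^2 + 4*s
(4) = 14*m^3 + 116*m^2 + 200*m + 48
(5) = 20*s^2 - 42*s + 4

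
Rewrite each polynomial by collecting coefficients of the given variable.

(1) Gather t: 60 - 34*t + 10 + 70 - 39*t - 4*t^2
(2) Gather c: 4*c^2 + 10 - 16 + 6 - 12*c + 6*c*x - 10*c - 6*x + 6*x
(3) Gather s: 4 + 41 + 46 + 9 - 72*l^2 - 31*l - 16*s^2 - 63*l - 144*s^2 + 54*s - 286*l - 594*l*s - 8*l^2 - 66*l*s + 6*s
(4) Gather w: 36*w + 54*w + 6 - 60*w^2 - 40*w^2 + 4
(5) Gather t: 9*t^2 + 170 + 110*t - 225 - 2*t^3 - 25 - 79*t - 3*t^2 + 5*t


(1) = -4*t^2 - 73*t + 140
(2) = 4*c^2 + c*(6*x - 22)
(3) = -80*l^2 - 380*l - 160*s^2 + s*(60 - 660*l) + 100
(4) = -100*w^2 + 90*w + 10
(5) = -2*t^3 + 6*t^2 + 36*t - 80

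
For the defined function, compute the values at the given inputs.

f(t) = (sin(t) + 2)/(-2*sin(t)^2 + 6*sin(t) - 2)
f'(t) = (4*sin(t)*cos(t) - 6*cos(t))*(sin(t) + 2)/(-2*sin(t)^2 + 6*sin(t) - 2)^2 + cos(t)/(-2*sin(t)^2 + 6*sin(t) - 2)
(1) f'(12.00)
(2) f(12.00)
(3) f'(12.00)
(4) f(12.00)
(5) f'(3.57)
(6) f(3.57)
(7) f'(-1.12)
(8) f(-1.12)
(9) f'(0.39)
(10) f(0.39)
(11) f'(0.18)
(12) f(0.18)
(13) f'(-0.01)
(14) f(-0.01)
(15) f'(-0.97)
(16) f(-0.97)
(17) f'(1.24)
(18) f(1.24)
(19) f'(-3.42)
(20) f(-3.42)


(1) = -0.45
(2) = -0.25
(3) = -0.45
(4) = -0.25
(5) = 0.66
(6) = -0.33
(7) = -0.10
(8) = -0.12
(9) = -155902.43
(10) = -299.17
(11) = -12.55
(12) = -2.20
(13) = -3.32
(14) = -0.97
(15) = -0.16
(16) = -0.14
(17) = -0.42
(18) = 1.56
(19) = 44.43
(20) = -4.53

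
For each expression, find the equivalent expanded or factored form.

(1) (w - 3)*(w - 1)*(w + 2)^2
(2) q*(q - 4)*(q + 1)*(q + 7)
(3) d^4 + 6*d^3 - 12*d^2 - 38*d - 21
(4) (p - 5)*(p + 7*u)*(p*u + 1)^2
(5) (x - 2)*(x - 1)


(1) = w^4 - 9*w^2 - 4*w + 12
(2) = q^4 + 4*q^3 - 25*q^2 - 28*q
(3) = (d - 3)*(d + 1)^2*(d + 7)
(4) = p^4*u^2 + 7*p^3*u^3 - 5*p^3*u^2 + 2*p^3*u - 35*p^2*u^3 + 14*p^2*u^2 - 10*p^2*u + p^2 - 70*p*u^2 + 7*p*u - 5*p - 35*u
(5) = x^2 - 3*x + 2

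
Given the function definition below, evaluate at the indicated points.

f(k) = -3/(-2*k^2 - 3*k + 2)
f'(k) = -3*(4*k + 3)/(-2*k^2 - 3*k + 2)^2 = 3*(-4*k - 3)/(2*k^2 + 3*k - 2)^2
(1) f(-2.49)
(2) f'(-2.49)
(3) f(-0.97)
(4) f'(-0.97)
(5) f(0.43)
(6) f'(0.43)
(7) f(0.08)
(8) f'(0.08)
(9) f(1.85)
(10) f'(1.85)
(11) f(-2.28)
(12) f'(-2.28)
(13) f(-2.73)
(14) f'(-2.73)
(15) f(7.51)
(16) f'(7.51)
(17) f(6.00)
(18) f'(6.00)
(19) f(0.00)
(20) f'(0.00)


(1) = 1.02
(2) = 2.43
(3) = -0.99
(4) = 0.29
(5) = -8.82
(6) = -122.35
(7) = -1.72
(8) = -3.26
(9) = 0.29
(10) = -0.29
(11) = 1.93
(12) = 7.58
(13) = 0.64
(14) = 1.07
(15) = 0.02
(16) = -0.01
(17) = 0.03
(18) = -0.01
(19) = -1.50
(20) = -2.25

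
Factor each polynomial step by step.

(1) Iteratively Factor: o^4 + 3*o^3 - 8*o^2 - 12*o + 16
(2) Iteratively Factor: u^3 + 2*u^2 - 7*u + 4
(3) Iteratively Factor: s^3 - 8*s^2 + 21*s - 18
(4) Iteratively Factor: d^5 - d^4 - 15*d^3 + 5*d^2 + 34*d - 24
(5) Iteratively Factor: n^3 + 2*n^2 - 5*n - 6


(1) = (o - 1)*(o^3 + 4*o^2 - 4*o - 16) = (o - 1)*(o + 2)*(o^2 + 2*o - 8) = (o - 2)*(o - 1)*(o + 2)*(o + 4)
(2) = (u - 1)*(u^2 + 3*u - 4) = (u - 1)*(u + 4)*(u - 1)
(3) = (s - 3)*(s^2 - 5*s + 6) = (s - 3)*(s - 2)*(s - 3)
(4) = (d - 4)*(d^4 + 3*d^3 - 3*d^2 - 7*d + 6) = (d - 4)*(d - 1)*(d^3 + 4*d^2 + d - 6) = (d - 4)*(d - 1)*(d + 2)*(d^2 + 2*d - 3) = (d - 4)*(d - 1)*(d + 2)*(d + 3)*(d - 1)
(5) = (n + 1)*(n^2 + n - 6) = (n + 1)*(n + 3)*(n - 2)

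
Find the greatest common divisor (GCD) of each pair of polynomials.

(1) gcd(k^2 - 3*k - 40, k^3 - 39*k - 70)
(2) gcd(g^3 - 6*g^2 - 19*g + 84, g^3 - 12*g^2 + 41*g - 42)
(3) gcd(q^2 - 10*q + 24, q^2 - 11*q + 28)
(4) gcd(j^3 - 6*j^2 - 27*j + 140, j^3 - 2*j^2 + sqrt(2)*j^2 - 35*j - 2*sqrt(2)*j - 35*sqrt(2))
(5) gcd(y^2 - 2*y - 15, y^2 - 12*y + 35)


(1) = gcd((k - 8)*(k + 5), (k - 7)*(k + 2)*(k + 5)) = k + 5
(2) = g^2 - 10*g + 21
(3) = q - 4
(4) = gcd((j - 7)*(j - 4)*(j + 5), (j - 7)*(j + 5)*(j + sqrt(2))) = j^2 - 2*j - 35
(5) = gcd((y - 5)*(y + 3), (y - 7)*(y - 5)) = y - 5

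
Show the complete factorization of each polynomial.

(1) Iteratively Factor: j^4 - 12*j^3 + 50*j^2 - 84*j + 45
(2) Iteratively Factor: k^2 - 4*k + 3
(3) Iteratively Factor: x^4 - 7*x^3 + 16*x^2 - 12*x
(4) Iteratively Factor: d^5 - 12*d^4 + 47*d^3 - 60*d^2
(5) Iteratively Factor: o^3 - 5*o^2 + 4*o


(1) = (j - 3)*(j^3 - 9*j^2 + 23*j - 15) = (j - 3)^2*(j^2 - 6*j + 5) = (j - 5)*(j - 3)^2*(j - 1)
(2) = (k - 3)*(k - 1)
(3) = (x)*(x^3 - 7*x^2 + 16*x - 12) = x*(x - 2)*(x^2 - 5*x + 6) = x*(x - 3)*(x - 2)*(x - 2)
(4) = (d - 5)*(d^4 - 7*d^3 + 12*d^2) = (d - 5)*(d - 4)*(d^3 - 3*d^2) = d*(d - 5)*(d - 4)*(d^2 - 3*d) = d*(d - 5)*(d - 4)*(d - 3)*(d)
(5) = (o - 4)*(o^2 - o) = o*(o - 4)*(o - 1)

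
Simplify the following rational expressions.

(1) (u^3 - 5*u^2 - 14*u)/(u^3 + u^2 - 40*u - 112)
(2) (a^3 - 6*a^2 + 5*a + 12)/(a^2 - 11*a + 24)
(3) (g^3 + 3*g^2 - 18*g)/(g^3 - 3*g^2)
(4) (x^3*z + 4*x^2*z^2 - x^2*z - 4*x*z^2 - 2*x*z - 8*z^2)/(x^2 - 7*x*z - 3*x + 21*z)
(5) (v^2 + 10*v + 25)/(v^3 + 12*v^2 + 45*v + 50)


(1) = (u^2 + 2*u)/(u^2 + 8*u + 16)
(2) = (a^2 - 3*a - 4)/(a - 8)
(3) = (g + 6)/g
(4) = (x^3*z + 4*x^2*z^2 - x^2*z - 4*x*z^2 - 2*x*z - 8*z^2)/(x^2 - 7*x*z - 3*x + 21*z)
(5) = 1/(v + 2)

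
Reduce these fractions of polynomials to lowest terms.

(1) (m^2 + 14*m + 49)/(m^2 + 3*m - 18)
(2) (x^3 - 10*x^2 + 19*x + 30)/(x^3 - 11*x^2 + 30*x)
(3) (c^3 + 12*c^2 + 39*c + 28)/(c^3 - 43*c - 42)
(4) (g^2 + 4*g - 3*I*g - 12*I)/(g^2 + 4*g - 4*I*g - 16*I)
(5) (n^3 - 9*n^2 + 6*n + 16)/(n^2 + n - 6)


(1) = (m^2 + 14*m + 49)/(m^2 + 3*m - 18)
(2) = (x + 1)/x
(3) = (c^2 + 11*c + 28)/(c^2 - c - 42)
(4) = (g - 3*I)/(g - 4*I)
(5) = (n^2 - 7*n - 8)/(n + 3)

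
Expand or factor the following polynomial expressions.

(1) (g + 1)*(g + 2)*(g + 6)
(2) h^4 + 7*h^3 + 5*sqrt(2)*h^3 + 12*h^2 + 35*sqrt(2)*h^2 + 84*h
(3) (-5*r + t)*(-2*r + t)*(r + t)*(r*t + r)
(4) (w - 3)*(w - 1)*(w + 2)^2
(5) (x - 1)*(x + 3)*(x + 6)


(1) = g^3 + 9*g^2 + 20*g + 12
(2) = h*(h + 7)*(h + 2*sqrt(2))*(h + 3*sqrt(2))
(3) = 10*r^4*t + 10*r^4 + 3*r^3*t^2 + 3*r^3*t - 6*r^2*t^3 - 6*r^2*t^2 + r*t^4 + r*t^3
(4) = w^4 - 9*w^2 - 4*w + 12
(5) = x^3 + 8*x^2 + 9*x - 18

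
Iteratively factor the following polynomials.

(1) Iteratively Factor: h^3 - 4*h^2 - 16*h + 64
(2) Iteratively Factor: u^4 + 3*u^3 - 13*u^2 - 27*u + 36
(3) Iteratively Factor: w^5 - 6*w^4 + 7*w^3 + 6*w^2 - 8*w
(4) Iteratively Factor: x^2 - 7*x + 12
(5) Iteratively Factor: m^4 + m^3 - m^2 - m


(1) = (h - 4)*(h^2 - 16) = (h - 4)^2*(h + 4)
(2) = (u - 1)*(u^3 + 4*u^2 - 9*u - 36) = (u - 3)*(u - 1)*(u^2 + 7*u + 12) = (u - 3)*(u - 1)*(u + 4)*(u + 3)
(3) = (w - 2)*(w^4 - 4*w^3 - w^2 + 4*w) = (w - 2)*(w + 1)*(w^3 - 5*w^2 + 4*w) = (w - 2)*(w - 1)*(w + 1)*(w^2 - 4*w) = w*(w - 2)*(w - 1)*(w + 1)*(w - 4)
(4) = (x - 4)*(x - 3)
(5) = (m)*(m^3 + m^2 - m - 1) = m*(m + 1)*(m^2 - 1) = m*(m - 1)*(m + 1)*(m + 1)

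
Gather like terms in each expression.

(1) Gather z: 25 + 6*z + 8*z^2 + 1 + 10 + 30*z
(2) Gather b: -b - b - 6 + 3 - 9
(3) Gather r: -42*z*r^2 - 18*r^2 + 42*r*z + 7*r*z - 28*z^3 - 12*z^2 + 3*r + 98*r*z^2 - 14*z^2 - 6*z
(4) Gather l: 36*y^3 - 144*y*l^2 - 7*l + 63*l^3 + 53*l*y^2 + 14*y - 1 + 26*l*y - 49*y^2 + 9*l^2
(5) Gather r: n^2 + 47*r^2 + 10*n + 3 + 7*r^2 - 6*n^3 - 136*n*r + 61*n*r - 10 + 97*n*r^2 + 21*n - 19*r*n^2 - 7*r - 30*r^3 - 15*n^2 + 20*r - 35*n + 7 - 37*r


(1) = 8*z^2 + 36*z + 36
(2) = -2*b - 12
(3) = r^2*(-42*z - 18) + r*(98*z^2 + 49*z + 3) - 28*z^3 - 26*z^2 - 6*z
(4) = 63*l^3 + l^2*(9 - 144*y) + l*(53*y^2 + 26*y - 7) + 36*y^3 - 49*y^2 + 14*y - 1
(5) = -6*n^3 - 14*n^2 - 4*n - 30*r^3 + r^2*(97*n + 54) + r*(-19*n^2 - 75*n - 24)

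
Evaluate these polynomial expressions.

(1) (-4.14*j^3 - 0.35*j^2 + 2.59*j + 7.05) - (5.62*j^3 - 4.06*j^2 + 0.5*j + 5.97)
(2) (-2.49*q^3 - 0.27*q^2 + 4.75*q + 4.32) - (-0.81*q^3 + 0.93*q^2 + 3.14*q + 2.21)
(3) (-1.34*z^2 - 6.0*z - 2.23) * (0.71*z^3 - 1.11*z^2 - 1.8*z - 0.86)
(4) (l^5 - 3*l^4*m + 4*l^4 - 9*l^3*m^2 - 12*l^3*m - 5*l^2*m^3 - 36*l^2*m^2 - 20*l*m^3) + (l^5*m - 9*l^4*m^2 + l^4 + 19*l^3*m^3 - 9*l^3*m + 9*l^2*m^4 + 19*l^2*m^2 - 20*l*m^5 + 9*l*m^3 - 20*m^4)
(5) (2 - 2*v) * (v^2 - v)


(1) = -9.76*j^3 + 3.71*j^2 + 2.09*j + 1.08
(2) = -1.68*q^3 - 1.2*q^2 + 1.61*q + 2.11
(3) = -0.9514*z^5 - 2.7726*z^4 + 7.4887*z^3 + 14.4277*z^2 + 9.174*z + 1.9178
(4) = l^5*m + l^5 - 9*l^4*m^2 - 3*l^4*m + 5*l^4 + 19*l^3*m^3 - 9*l^3*m^2 - 21*l^3*m + 9*l^2*m^4 - 5*l^2*m^3 - 17*l^2*m^2 - 20*l*m^5 - 11*l*m^3 - 20*m^4
(5) = -2*v^3 + 4*v^2 - 2*v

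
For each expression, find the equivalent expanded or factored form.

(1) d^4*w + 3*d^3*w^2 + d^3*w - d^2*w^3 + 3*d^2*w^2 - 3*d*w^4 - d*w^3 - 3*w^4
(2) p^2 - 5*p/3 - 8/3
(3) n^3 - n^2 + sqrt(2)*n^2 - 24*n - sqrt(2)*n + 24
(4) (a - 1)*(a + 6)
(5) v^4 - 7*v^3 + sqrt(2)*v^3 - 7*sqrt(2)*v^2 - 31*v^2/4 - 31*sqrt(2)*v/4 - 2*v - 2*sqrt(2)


(1) = (d - w)*(d + w)*(d + 3*w)*(d*w + w)
(2) = (p - 8/3)*(p + 1)
(3) = (n - 1)*(n - 3*sqrt(2))*(n + 4*sqrt(2))
(4) = a^2 + 5*a - 6
(5) = (v - 8)*(v + 1/2)^2*(v + sqrt(2))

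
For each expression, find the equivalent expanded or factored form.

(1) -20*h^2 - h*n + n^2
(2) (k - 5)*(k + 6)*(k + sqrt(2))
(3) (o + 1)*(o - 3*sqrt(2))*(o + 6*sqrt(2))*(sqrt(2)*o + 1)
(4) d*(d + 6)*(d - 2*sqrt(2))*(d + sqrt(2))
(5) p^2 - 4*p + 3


(1) = (-5*h + n)*(4*h + n)
(2) = k^3 + k^2 + sqrt(2)*k^2 - 30*k + sqrt(2)*k - 30*sqrt(2)
(3) = sqrt(2)*o^4 + sqrt(2)*o^3 + 7*o^3 - 33*sqrt(2)*o^2 + 7*o^2 - 33*sqrt(2)*o - 36*o - 36
(4) = d^4 - sqrt(2)*d^3 + 6*d^3 - 6*sqrt(2)*d^2 - 4*d^2 - 24*d
(5) = (p - 3)*(p - 1)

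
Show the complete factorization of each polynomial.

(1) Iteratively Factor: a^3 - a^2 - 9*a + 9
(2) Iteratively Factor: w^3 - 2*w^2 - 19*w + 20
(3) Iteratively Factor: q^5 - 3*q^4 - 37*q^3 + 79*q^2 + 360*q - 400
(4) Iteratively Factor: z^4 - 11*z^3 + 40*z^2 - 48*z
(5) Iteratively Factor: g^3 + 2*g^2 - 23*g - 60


(1) = (a - 1)*(a^2 - 9) = (a - 1)*(a + 3)*(a - 3)
(2) = (w + 4)*(w^2 - 6*w + 5) = (w - 5)*(w + 4)*(w - 1)
(3) = (q + 4)*(q^4 - 7*q^3 - 9*q^2 + 115*q - 100) = (q - 1)*(q + 4)*(q^3 - 6*q^2 - 15*q + 100) = (q - 5)*(q - 1)*(q + 4)*(q^2 - q - 20) = (q - 5)*(q - 1)*(q + 4)^2*(q - 5)
(4) = (z - 3)*(z^3 - 8*z^2 + 16*z) = (z - 4)*(z - 3)*(z^2 - 4*z) = (z - 4)^2*(z - 3)*(z)
(5) = (g + 3)*(g^2 - g - 20) = (g + 3)*(g + 4)*(g - 5)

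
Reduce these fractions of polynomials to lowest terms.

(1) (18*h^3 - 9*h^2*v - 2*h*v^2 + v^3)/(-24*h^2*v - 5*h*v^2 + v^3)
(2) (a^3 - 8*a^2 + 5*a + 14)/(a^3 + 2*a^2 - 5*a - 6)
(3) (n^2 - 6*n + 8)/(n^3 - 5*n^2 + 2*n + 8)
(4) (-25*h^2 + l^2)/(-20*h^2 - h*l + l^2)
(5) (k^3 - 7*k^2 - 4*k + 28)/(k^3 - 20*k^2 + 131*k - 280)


(1) = (6*h^2 - 5*h*v + v^2)/(-8*h*v + v^2)
(2) = (a - 7)/(a + 3)
(3) = 1/(n + 1)
(4) = (5*h + l)/(4*h + l)
(5) = (k^2 - 4)/(k^2 - 13*k + 40)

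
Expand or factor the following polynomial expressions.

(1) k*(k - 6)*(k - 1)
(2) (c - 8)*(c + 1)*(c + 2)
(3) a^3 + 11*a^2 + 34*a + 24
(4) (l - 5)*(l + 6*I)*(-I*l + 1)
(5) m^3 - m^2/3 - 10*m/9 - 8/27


(1) = k^3 - 7*k^2 + 6*k
(2) = c^3 - 5*c^2 - 22*c - 16
(3) = (a + 1)*(a + 4)*(a + 6)
(4) = -I*l^3 + 7*l^2 + 5*I*l^2 - 35*l + 6*I*l - 30*I
(5) = (m - 4/3)*(m + 1/3)*(m + 2/3)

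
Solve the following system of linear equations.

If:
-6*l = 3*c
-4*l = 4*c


Then:
c = 0
l = 0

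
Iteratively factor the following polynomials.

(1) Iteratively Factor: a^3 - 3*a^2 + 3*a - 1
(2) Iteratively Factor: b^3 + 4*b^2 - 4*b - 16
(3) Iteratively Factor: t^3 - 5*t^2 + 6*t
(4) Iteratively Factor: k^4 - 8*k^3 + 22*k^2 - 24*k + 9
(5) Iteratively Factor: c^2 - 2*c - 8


(1) = (a - 1)*(a^2 - 2*a + 1) = (a - 1)^2*(a - 1)
(2) = (b - 2)*(b^2 + 6*b + 8) = (b - 2)*(b + 4)*(b + 2)
(3) = (t - 2)*(t^2 - 3*t) = t*(t - 2)*(t - 3)
(4) = (k - 1)*(k^3 - 7*k^2 + 15*k - 9) = (k - 1)^2*(k^2 - 6*k + 9) = (k - 3)*(k - 1)^2*(k - 3)
(5) = (c - 4)*(c + 2)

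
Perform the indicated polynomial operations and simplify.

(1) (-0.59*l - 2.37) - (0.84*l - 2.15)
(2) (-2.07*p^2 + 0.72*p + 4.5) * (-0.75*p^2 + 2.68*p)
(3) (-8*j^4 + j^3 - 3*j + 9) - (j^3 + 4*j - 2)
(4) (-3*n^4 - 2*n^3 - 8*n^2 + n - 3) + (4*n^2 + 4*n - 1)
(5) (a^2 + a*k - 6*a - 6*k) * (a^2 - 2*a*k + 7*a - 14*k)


(1) = -1.43*l - 0.22
(2) = 1.5525*p^4 - 6.0876*p^3 - 1.4454*p^2 + 12.06*p
(3) = -8*j^4 - 7*j + 11
(4) = -3*n^4 - 2*n^3 - 4*n^2 + 5*n - 4
(5) = a^4 - a^3*k + a^3 - 2*a^2*k^2 - a^2*k - 42*a^2 - 2*a*k^2 + 42*a*k + 84*k^2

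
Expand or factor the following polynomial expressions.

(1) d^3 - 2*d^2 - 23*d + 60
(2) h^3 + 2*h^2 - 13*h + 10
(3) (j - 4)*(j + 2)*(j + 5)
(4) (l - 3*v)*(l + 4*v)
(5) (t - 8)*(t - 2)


(1) = (d - 4)*(d - 3)*(d + 5)
(2) = (h - 2)*(h - 1)*(h + 5)
(3) = j^3 + 3*j^2 - 18*j - 40
(4) = l^2 + l*v - 12*v^2
(5) = t^2 - 10*t + 16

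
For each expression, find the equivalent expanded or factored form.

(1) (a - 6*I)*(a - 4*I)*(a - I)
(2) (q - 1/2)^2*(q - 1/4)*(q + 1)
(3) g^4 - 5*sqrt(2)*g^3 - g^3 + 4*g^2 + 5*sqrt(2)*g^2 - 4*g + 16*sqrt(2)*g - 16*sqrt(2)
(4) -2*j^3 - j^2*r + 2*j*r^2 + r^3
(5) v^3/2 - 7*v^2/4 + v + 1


(1) = a^3 - 11*I*a^2 - 34*a + 24*I
(2) = q^4 - q^3/4 - 3*q^2/4 + 7*q/16 - 1/16
(3) = (g - 1)*(g - 4*sqrt(2))*(g - 2*sqrt(2))*(g + sqrt(2))
(4) = (-j + r)*(j + r)*(2*j + r)
(5) = (v/2 + 1/4)*(v - 2)^2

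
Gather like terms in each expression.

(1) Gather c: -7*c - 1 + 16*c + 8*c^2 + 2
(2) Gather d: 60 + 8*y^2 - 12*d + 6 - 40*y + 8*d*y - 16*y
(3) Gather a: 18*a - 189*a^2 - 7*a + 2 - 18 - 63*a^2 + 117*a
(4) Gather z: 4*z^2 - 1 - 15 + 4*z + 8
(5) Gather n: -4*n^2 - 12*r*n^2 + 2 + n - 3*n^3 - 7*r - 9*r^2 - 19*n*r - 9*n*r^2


(1) = 8*c^2 + 9*c + 1
(2) = d*(8*y - 12) + 8*y^2 - 56*y + 66
(3) = -252*a^2 + 128*a - 16
(4) = 4*z^2 + 4*z - 8
(5) = -3*n^3 + n^2*(-12*r - 4) + n*(-9*r^2 - 19*r + 1) - 9*r^2 - 7*r + 2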